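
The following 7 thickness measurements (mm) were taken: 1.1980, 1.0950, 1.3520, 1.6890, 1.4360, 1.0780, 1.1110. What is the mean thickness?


Formula: Average = sum / n
Substituting: Average = 8.9590 / 7
Result: 1.2799 mm


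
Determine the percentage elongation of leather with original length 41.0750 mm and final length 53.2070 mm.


Formula: Elongation = (Lf - L0) / L0 * 100
Substituting: Elongation = (53.2070 - 41.0750) / 41.0750 * 100
Result: 29.5362 %


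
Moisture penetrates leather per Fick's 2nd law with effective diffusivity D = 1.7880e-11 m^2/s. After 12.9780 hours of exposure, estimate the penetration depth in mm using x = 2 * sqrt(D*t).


t = 12.9780 hr * 3600 = 46720.8000 s
D * t = 1.7880e-11 * 46720.8000 = 8.3537e-07
x = 2 * sqrt(D*t) = 2 * sqrt(8.3537e-07) = 0.00182797 m = 1.8280 mm


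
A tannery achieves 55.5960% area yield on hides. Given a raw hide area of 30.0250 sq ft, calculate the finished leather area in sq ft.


Formula: finished = raw * yield / 100
Substituting: finished = 30.0250 * 55.5960 / 100
Result: 16.6927 sq ft


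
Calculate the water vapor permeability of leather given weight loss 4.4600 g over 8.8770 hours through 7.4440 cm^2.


Formula: WVP = loss / (area * time)
Substituting: WVP = 4.4600 / (7.4440 * 8.8770)
Result: 0.0674936 g/(cm^2*hr)


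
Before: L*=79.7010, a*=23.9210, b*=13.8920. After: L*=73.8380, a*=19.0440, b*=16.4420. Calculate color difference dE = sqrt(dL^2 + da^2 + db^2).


dL = -5.8630, da = -4.8770, db = 2.5500
dE = sqrt((-5.8630)^2 + (-4.8770)^2 + 2.5500^2) = 8.0413


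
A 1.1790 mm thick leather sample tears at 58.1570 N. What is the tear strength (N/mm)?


Formula: Tear strength = force / thickness
Substituting: Tear strength = 58.1570 / 1.1790
Result: 49.3274 N/mm


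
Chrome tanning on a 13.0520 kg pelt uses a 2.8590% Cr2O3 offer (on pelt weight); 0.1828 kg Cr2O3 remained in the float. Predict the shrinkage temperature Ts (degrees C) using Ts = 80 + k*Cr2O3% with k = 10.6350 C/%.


Offered = pelt * offer_pct / 100 = 13.0520 * 2.8590 / 100 = 0.3732 kg
Uptake = offered - residual = 0.3732 - 0.1828 = 0.1904 kg
Cr2O3% on pelt = uptake / pelt * 100 = 0.1904 / 13.0520 * 100 = 1.4584 %
Ts = 80 + k * Cr2O3% = 80 + 10.6350 * 1.4584 = 95.5106 C


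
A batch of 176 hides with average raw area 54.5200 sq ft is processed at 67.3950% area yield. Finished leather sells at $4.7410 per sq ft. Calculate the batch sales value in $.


Raw_total = N * avg_area = 176 * 54.5200 = 9595.5200 sq ft
Finished = Raw_total * yield / 100 = 9595.5200 * 67.3950 / 100 = 6466.9007 sq ft
Value = Finished * price = 6466.9007 * 4.7410 = 30659.5762 $


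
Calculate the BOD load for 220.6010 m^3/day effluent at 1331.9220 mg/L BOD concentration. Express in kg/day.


Formula: BOD_load = volume * conc / 1000
Substituting: BOD_load = 220.6010 * 1331.9220 / 1000
Result: 293.8233 kg/day


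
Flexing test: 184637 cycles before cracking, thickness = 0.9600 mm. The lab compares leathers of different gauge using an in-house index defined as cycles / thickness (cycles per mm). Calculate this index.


Formula: Index = cycles / thickness
Substituting: Index = 184637 / 0.9600
Result: 192330.2083 cycles/mm


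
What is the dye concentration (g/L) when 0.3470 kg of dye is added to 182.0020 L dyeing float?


Formula: Conc = dye_mass(kg) / volume(L) * 1000
Substituting: Conc = 0.3470 / 182.0020 * 1000
Result: 1.9066 g/L


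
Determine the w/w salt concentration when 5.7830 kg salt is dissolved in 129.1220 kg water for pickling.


Formula: Conc = salt / (water + salt) * 100
Substituting: Conc = 5.7830 / (129.1220 + 5.7830) * 100
Result: 4.2867 %


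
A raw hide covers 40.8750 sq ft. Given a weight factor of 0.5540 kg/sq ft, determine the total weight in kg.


Formula: Weight = area * weight_per_sqft
Substituting: Weight = 40.8750 * 0.5540
Result: 22.6448 kg


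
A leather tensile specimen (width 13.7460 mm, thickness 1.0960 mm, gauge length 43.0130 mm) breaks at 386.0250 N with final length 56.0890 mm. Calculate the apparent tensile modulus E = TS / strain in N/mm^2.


TS = F / (w * t) = 386.0250 / (13.7460 * 1.0960) = 25.6229 N/mm^2
strain = (Lf - L0) / L0 = (56.0890 - 43.0130) / 43.0130 = 0.3040
E = TS / strain = 25.6229 / 0.3040 = 84.2856 N/mm^2


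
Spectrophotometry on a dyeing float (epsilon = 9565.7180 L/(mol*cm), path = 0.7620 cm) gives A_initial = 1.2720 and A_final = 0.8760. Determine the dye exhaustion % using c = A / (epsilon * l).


c_initial = A_i / (epsilon * l) = 1.2720 / (9565.7180 * 0.7620) = 1.7451e-04 mol/L
c_final = A_f / (epsilon * l) = 0.8760 / (9565.7180 * 0.7620) = 1.2018e-04 mol/L
Exhaustion = (c_initial - c_final) / c_initial * 100 = (1.7451e-04 - 1.2018e-04) / 1.7451e-04 * 100 = 31.1321 %


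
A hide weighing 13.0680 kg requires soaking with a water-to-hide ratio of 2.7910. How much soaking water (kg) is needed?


Formula: Water = hide_weight * ratio
Substituting: Water = 13.0680 * 2.7910
Result: 36.4728 kg


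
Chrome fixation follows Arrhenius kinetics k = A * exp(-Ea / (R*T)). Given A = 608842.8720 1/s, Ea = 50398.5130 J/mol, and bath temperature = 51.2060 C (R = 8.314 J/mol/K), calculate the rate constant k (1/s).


T_K = T_C + 273.15 = 51.2060 + 273.15 = 324.3560 K
exponent = -Ea / (R * T_K) = -50398.5130 / (8.314 * 324.3560) = -18.6890
k = A * exp(exponent) = 608842.8720 * exp(-18.6890) = 0.00465566 1/s


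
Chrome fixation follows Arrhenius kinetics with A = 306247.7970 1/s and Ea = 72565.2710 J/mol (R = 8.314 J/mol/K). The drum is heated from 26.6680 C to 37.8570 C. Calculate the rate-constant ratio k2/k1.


T1 = 26.6680 + 273.15 = 299.8180 K; T2 = 37.8570 + 273.15 = 311.0070 K
k1 = A * exp(-Ea/(R*T1)) = 306247.7970 * exp(-72565.2710/(8.314*299.8180)) = 6.9696e-08 1/s
k2 = A * exp(-Ea/(R*T2)) = 306247.7970 * exp(-72565.2710/(8.314*311.0070)) = 1.9864e-07 1/s
k2/k1 = 1.9864e-07 / 6.9696e-08 = 2.8500


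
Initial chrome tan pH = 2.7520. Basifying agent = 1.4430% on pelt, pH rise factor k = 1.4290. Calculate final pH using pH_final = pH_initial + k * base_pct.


Formula: pH_final = pH_initial + k * base_pct
Substituting: pH_final = 2.7520 + 1.4290 * 1.4430
Result: 4.8140


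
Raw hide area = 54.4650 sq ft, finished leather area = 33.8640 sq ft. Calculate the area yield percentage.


Formula: Yield = finished / raw * 100
Substituting: Yield = 33.8640 / 54.4650 * 100
Result: 62.1757 %


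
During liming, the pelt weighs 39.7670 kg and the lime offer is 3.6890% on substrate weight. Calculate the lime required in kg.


Formula: Lime = substrate * pct / 100
Substituting: Lime = 39.7670 * 3.6890 / 100
Result: 1.4670 kg


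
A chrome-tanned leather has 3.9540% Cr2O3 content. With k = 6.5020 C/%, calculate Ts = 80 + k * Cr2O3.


Formula: Ts = 80 + k * Cr2O3
Substituting: Ts = 80 + 6.5020 * 3.9540
Result: 105.7089 C


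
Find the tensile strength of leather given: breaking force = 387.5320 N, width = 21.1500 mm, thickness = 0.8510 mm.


Formula: TS = force / (width * thickness)
Substituting: TS = 387.5320 / (21.1500 * 0.8510)
Result: 21.5312 N/mm^2


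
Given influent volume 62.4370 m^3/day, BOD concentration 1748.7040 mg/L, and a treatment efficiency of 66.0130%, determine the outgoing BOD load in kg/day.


Load_in = volume * conc / 1000 = 62.4370 * 1748.7040 / 1000 = 109.1838 kg/day
Removed = Load_in * eff / 100 = 109.1838 * 66.0130 / 100 = 72.0755 kg/day
Load_out = Load_in - Removed = 109.1838 - 72.0755 = 37.1083 kg/day


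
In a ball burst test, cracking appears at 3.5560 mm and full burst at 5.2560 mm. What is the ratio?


Formula: Ratio = crack / burst
Substituting: Ratio = 3.5560 / 5.2560
Result: 0.6766


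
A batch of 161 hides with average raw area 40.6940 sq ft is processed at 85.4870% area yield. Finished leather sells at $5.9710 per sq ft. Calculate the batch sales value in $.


Raw_total = N * avg_area = 161 * 40.6940 = 6551.7340 sq ft
Finished = Raw_total * yield / 100 = 6551.7340 * 85.4870 / 100 = 5600.8808 sq ft
Value = Finished * price = 5600.8808 * 5.9710 = 33442.8595 $


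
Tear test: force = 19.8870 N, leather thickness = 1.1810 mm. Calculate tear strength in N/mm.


Formula: Tear strength = force / thickness
Substituting: Tear strength = 19.8870 / 1.1810
Result: 16.8391 N/mm


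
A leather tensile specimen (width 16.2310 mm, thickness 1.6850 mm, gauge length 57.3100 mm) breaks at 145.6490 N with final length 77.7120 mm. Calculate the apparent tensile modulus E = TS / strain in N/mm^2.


TS = F / (w * t) = 145.6490 / (16.2310 * 1.6850) = 5.3255 N/mm^2
strain = (Lf - L0) / L0 = (77.7120 - 57.3100) / 57.3100 = 0.3560
E = TS / strain = 5.3255 / 0.3560 = 14.9596 N/mm^2


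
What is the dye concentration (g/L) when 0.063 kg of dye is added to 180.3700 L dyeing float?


Formula: Conc = dye_mass(kg) / volume(L) * 1000
Substituting: Conc = 0.063 / 180.3700 * 1000
Result: 0.3493 g/L


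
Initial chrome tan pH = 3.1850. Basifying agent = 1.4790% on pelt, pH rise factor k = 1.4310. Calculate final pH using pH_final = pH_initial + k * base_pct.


Formula: pH_final = pH_initial + k * base_pct
Substituting: pH_final = 3.1850 + 1.4310 * 1.4790
Result: 5.3014


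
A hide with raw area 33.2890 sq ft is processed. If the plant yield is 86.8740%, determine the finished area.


Formula: finished = raw * yield / 100
Substituting: finished = 33.2890 * 86.8740 / 100
Result: 28.9195 sq ft


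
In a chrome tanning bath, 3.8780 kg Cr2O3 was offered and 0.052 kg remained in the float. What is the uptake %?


Formula: Uptake = (offered - residual) / offered * 100
Substituting: Uptake = (3.8780 - 0.052) / 3.8780 * 100
Result: 98.6591 %


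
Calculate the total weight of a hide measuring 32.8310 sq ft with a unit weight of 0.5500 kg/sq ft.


Formula: Weight = area * weight_per_sqft
Substituting: Weight = 32.8310 * 0.5500
Result: 18.0571 kg


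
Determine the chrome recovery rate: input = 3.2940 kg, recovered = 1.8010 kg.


Formula: Recovery = recovered / input * 100
Substituting: Recovery = 1.8010 / 3.2940 * 100
Result: 54.6752 %


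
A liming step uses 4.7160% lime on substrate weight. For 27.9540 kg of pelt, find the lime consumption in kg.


Formula: Lime = substrate * pct / 100
Substituting: Lime = 27.9540 * 4.7160 / 100
Result: 1.3183 kg


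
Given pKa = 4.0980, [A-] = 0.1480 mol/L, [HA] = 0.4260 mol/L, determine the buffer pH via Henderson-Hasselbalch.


ratio = [A-] / [HA] = 0.1480 / 0.4260 = 0.3474
log10(ratio) = -0.4591
pH = pKa + log10(ratio) = 4.0980 - 0.4591 = 3.6389


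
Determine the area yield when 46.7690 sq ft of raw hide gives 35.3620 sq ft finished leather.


Formula: Yield = finished / raw * 100
Substituting: Yield = 35.3620 / 46.7690 * 100
Result: 75.6099 %


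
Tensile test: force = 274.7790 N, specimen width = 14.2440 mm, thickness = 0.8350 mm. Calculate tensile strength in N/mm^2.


Formula: TS = force / (width * thickness)
Substituting: TS = 274.7790 / (14.2440 * 0.8350)
Result: 23.1028 N/mm^2


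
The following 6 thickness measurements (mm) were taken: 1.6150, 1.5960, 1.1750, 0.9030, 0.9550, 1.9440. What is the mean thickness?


Formula: Average = sum / n
Substituting: Average = 8.1880 / 6
Result: 1.3647 mm


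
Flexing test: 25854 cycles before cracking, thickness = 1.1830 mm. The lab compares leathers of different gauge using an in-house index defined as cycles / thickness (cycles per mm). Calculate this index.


Formula: Index = cycles / thickness
Substituting: Index = 25854 / 1.1830
Result: 21854.6069 cycles/mm


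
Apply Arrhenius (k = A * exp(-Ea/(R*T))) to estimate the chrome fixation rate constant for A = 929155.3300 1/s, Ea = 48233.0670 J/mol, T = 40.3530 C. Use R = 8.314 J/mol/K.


T_K = T_C + 273.15 = 40.3530 + 273.15 = 313.5030 K
exponent = -Ea / (R * T_K) = -48233.0670 / (8.314 * 313.5030) = -18.5052
k = A * exp(exponent) = 929155.3300 * exp(-18.5052) = 0.00853874 1/s


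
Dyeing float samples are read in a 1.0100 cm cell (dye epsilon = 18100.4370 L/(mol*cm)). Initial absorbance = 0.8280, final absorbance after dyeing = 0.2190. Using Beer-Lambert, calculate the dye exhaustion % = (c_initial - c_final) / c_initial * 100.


c_initial = A_i / (epsilon * l) = 0.8280 / (18100.4370 * 1.0100) = 4.5292e-05 mol/L
c_final = A_f / (epsilon * l) = 0.2190 / (18100.4370 * 1.0100) = 1.1979e-05 mol/L
Exhaustion = (c_initial - c_final) / c_initial * 100 = (4.5292e-05 - 1.1979e-05) / 4.5292e-05 * 100 = 73.5507 %


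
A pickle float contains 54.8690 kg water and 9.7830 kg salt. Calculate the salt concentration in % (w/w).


Formula: Conc = salt / (water + salt) * 100
Substituting: Conc = 9.7830 / (54.8690 + 9.7830) * 100
Result: 15.1318 %


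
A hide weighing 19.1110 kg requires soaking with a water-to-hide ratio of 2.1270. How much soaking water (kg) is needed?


Formula: Water = hide_weight * ratio
Substituting: Water = 19.1110 * 2.1270
Result: 40.6491 kg


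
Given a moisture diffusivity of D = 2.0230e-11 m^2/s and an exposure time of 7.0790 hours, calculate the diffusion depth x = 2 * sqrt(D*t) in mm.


t = 7.0790 hr * 3600 = 25484.4000 s
D * t = 2.0230e-11 * 25484.4000 = 5.1555e-07
x = 2 * sqrt(D*t) = 2 * sqrt(5.1555e-07) = 0.00143604 m = 1.4360 mm


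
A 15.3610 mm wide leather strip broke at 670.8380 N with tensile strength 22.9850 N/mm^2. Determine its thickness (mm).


Formula: t = F / (TS * w)
Substituting: t = 670.8380 / (22.9850 * 15.3610)
Result: 1.9000 mm


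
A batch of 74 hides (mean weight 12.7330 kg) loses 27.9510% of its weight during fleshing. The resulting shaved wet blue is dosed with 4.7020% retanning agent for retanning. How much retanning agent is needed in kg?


Total_raw = N * avg_wt = 74 * 12.7330 = 942.2420 kg
Substrate = Total_raw * (1 - loss/100) = 942.2420 * (1 - 27.9510/100) = 678.8759 kg
Retan = Substrate * pct / 100 = 678.8759 * 4.7020 / 100 = 31.9207 kg


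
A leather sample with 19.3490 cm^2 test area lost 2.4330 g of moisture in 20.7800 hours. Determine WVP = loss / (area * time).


Formula: WVP = loss / (area * time)
Substituting: WVP = 2.4330 / (19.3490 * 20.7800)
Result: 0.00605115 g/(cm^2*hr)


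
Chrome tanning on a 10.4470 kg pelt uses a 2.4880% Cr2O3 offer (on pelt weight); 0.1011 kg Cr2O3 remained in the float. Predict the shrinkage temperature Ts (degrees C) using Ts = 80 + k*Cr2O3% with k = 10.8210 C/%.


Offered = pelt * offer_pct / 100 = 10.4470 * 2.4880 / 100 = 0.2599 kg
Uptake = offered - residual = 0.2599 - 0.1011 = 0.1588 kg
Cr2O3% on pelt = uptake / pelt * 100 = 0.1588 / 10.4470 * 100 = 1.5203 %
Ts = 80 + k * Cr2O3% = 80 + 10.8210 * 1.5203 = 96.4507 C


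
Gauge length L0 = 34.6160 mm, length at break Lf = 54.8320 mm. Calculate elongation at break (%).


Formula: Elongation = (Lf - L0) / L0 * 100
Substituting: Elongation = (54.8320 - 34.6160) / 34.6160 * 100
Result: 58.4007 %


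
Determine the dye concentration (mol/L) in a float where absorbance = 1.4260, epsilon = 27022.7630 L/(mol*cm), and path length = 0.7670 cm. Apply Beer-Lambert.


Formula: c = A / (epsilon * l)
Substituting: c = 1.4260 / (27022.7630 * 0.7670)
Result: 6.8801e-05 mol/L


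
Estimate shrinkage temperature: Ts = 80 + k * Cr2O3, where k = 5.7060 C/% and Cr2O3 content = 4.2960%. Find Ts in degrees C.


Formula: Ts = 80 + k * Cr2O3
Substituting: Ts = 80 + 5.7060 * 4.2960
Result: 104.5130 C


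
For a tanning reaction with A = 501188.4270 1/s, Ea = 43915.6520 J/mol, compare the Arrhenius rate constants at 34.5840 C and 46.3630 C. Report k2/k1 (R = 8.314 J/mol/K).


T1 = 34.5840 + 273.15 = 307.7340 K; T2 = 46.3630 + 273.15 = 319.5130 K
k1 = A * exp(-Ea/(R*T1)) = 501188.4270 * exp(-43915.6520/(8.314*307.7340)) = 0.0175998 1/s
k2 = A * exp(-Ea/(R*T2)) = 501188.4270 * exp(-43915.6520/(8.314*319.5130)) = 0.0331376 1/s
k2/k1 = 0.0331376 / 0.0175998 = 1.8828


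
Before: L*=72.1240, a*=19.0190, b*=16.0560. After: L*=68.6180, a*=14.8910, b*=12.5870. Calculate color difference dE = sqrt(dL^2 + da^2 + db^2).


dL = -3.5060, da = -4.1280, db = -3.4690
dE = sqrt((-3.5060)^2 + (-4.1280)^2 + (-3.4690)^2) = 6.4317


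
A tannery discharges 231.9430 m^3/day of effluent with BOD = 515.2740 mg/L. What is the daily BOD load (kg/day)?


Formula: BOD_load = volume * conc / 1000
Substituting: BOD_load = 231.9430 * 515.2740 / 1000
Result: 119.5142 kg/day


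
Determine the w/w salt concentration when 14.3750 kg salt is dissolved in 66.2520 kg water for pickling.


Formula: Conc = salt / (water + salt) * 100
Substituting: Conc = 14.3750 / (66.2520 + 14.3750) * 100
Result: 17.8290 %


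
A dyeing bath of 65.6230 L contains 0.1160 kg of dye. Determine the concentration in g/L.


Formula: Conc = dye_mass(kg) / volume(L) * 1000
Substituting: Conc = 0.1160 / 65.6230 * 1000
Result: 1.7677 g/L


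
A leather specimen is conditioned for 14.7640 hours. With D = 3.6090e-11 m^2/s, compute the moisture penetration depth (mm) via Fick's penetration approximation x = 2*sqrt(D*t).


t = 14.7640 hr * 3600 = 53150.4000 s
D * t = 3.6090e-11 * 53150.4000 = 1.9182e-06
x = 2 * sqrt(D*t) = 2 * sqrt(1.9182e-06) = 0.00276998 m = 2.7700 mm


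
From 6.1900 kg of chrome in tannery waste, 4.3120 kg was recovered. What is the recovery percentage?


Formula: Recovery = recovered / input * 100
Substituting: Recovery = 4.3120 / 6.1900 * 100
Result: 69.6607 %


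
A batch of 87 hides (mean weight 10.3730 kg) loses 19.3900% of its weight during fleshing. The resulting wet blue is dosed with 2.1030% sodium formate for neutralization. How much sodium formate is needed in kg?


Total_raw = N * avg_wt = 87 * 10.3730 = 902.4510 kg
Substrate = Total_raw * (1 - loss/100) = 902.4510 * (1 - 19.3900/100) = 727.4658 kg
Neutralizer = Substrate * pct / 100 = 727.4658 * 2.1030 / 100 = 15.2986 kg


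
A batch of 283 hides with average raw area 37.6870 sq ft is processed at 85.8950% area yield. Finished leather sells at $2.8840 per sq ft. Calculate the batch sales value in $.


Raw_total = N * avg_area = 283 * 37.6870 = 10665.4210 sq ft
Finished = Raw_total * yield / 100 = 10665.4210 * 85.8950 / 100 = 9161.0634 sq ft
Value = Finished * price = 9161.0634 * 2.8840 = 26420.5068 $


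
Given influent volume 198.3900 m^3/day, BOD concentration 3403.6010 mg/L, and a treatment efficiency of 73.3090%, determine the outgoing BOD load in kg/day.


Load_in = volume * conc / 1000 = 198.3900 * 3403.6010 / 1000 = 675.2404 kg/day
Removed = Load_in * eff / 100 = 675.2404 * 73.3090 / 100 = 495.0120 kg/day
Load_out = Load_in - Removed = 675.2404 - 495.0120 = 180.2284 kg/day


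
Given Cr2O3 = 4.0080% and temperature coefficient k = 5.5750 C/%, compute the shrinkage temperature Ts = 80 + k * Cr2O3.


Formula: Ts = 80 + k * Cr2O3
Substituting: Ts = 80 + 5.5750 * 4.0080
Result: 102.3446 C


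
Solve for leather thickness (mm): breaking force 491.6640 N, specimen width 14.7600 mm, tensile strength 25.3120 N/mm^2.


Formula: t = F / (TS * w)
Substituting: t = 491.6640 / (25.3120 * 14.7600)
Result: 1.3160 mm


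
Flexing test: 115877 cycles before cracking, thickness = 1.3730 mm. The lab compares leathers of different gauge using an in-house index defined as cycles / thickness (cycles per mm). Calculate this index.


Formula: Index = cycles / thickness
Substituting: Index = 115877 / 1.3730
Result: 84396.9410 cycles/mm


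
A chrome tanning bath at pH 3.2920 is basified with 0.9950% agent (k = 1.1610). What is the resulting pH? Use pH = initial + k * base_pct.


Formula: pH_final = pH_initial + k * base_pct
Substituting: pH_final = 3.2920 + 1.1610 * 0.9950
Result: 4.4472


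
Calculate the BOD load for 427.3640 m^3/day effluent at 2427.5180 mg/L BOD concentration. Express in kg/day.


Formula: BOD_load = volume * conc / 1000
Substituting: BOD_load = 427.3640 * 2427.5180 / 1000
Result: 1037.4338 kg/day


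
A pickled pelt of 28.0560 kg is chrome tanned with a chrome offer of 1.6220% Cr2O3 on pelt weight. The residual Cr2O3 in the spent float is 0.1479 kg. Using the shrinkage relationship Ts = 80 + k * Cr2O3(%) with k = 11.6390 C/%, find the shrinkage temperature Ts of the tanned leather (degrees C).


Offered = pelt * offer_pct / 100 = 28.0560 * 1.6220 / 100 = 0.4551 kg
Uptake = offered - residual = 0.4551 - 0.1479 = 0.3072 kg
Cr2O3% on pelt = uptake / pelt * 100 = 0.3072 / 28.0560 * 100 = 1.0948 %
Ts = 80 + k * Cr2O3% = 80 + 11.6390 * 1.0948 = 92.7428 C


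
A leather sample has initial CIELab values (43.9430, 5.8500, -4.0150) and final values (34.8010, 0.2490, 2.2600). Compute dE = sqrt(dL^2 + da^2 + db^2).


dL = -9.1420, da = -5.6010, db = 6.2750
dE = sqrt((-9.1420)^2 + (-5.6010)^2 + 6.2750^2) = 12.4227


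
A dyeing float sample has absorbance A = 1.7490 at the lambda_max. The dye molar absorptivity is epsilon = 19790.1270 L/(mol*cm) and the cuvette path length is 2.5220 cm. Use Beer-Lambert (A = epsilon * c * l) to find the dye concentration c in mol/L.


Formula: c = A / (epsilon * l)
Substituting: c = 1.7490 / (19790.1270 * 2.5220)
Result: 3.5043e-05 mol/L


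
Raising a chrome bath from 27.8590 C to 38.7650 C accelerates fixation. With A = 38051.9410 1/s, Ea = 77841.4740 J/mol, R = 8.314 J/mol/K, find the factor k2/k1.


T1 = 27.8590 + 273.15 = 301.0090 K; T2 = 38.7650 + 273.15 = 311.9150 K
k1 = A * exp(-Ea/(R*T1)) = 38051.9410 * exp(-77841.4740/(8.314*301.0090)) = 1.1801e-09 1/s
k2 = A * exp(-Ea/(R*T2)) = 38051.9410 * exp(-77841.4740/(8.314*311.9150)) = 3.5013e-09 1/s
k2/k1 = 3.5013e-09 / 1.1801e-09 = 2.9670


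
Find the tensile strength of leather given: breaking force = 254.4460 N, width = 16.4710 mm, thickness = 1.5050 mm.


Formula: TS = force / (width * thickness)
Substituting: TS = 254.4460 / (16.4710 * 1.5050)
Result: 10.2645 N/mm^2


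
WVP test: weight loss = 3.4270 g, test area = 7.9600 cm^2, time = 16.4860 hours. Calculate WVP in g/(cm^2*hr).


Formula: WVP = loss / (area * time)
Substituting: WVP = 3.4270 / (7.9600 * 16.4860)
Result: 0.0261147 g/(cm^2*hr)


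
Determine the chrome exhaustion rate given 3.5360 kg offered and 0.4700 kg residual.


Formula: Uptake = (offered - residual) / offered * 100
Substituting: Uptake = (3.5360 - 0.4700) / 3.5360 * 100
Result: 86.7081 %


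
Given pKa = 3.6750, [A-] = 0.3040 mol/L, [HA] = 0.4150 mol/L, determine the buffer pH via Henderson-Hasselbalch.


ratio = [A-] / [HA] = 0.3040 / 0.4150 = 0.7325
log10(ratio) = -0.1352
pH = pKa + log10(ratio) = 3.6750 - 0.1352 = 3.5398


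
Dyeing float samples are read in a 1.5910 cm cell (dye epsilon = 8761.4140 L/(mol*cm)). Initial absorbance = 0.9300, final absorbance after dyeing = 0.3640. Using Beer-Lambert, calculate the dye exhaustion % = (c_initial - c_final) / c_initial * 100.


c_initial = A_i / (epsilon * l) = 0.9300 / (8761.4140 * 1.5910) = 6.6717e-05 mol/L
c_final = A_f / (epsilon * l) = 0.3640 / (8761.4140 * 1.5910) = 2.6113e-05 mol/L
Exhaustion = (c_initial - c_final) / c_initial * 100 = (6.6717e-05 - 2.6113e-05) / 6.6717e-05 * 100 = 60.8602 %


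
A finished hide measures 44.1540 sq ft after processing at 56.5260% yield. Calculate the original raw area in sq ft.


Formula: raw = finished * 100 / yield
Substituting: raw = 44.1540 * 100 / 56.5260
Result: 78.1127 sq ft


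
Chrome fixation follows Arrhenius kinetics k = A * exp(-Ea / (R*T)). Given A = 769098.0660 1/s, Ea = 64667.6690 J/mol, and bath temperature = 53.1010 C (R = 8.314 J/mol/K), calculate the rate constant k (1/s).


T_K = T_C + 273.15 = 53.1010 + 273.15 = 326.2510 K
exponent = -Ea / (R * T_K) = -64667.6690 / (8.314 * 326.2510) = -23.8410
k = A * exp(exponent) = 769098.0660 * exp(-23.8410) = 3.4037e-05 1/s


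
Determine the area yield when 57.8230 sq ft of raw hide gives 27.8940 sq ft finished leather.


Formula: Yield = finished / raw * 100
Substituting: Yield = 27.8940 / 57.8230 * 100
Result: 48.2403 %


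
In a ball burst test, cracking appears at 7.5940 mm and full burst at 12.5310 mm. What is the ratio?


Formula: Ratio = crack / burst
Substituting: Ratio = 7.5940 / 12.5310
Result: 0.6060


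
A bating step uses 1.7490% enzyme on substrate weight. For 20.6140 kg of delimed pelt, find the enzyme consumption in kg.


Formula: Enzyme = substrate * pct / 100
Substituting: Enzyme = 20.6140 * 1.7490 / 100
Result: 0.3605 kg


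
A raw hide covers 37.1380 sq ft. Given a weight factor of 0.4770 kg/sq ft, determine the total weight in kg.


Formula: Weight = area * weight_per_sqft
Substituting: Weight = 37.1380 * 0.4770
Result: 17.7148 kg


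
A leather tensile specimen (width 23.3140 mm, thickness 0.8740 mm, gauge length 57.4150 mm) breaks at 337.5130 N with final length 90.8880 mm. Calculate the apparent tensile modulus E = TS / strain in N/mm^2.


TS = F / (w * t) = 337.5130 / (23.3140 * 0.8740) = 16.5639 N/mm^2
strain = (Lf - L0) / L0 = (90.8880 - 57.4150) / 57.4150 = 0.5830
E = TS / strain = 16.5639 / 0.5830 = 28.4114 N/mm^2


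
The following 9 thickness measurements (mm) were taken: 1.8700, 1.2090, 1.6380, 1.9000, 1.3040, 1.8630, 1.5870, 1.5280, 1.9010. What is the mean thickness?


Formula: Average = sum / n
Substituting: Average = 14.8000 / 9
Result: 1.6444 mm


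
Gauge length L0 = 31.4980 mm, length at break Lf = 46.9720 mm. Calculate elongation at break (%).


Formula: Elongation = (Lf - L0) / L0 * 100
Substituting: Elongation = (46.9720 - 31.4980) / 31.4980 * 100
Result: 49.1269 %


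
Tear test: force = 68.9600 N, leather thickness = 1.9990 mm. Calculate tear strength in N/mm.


Formula: Tear strength = force / thickness
Substituting: Tear strength = 68.9600 / 1.9990
Result: 34.4972 N/mm


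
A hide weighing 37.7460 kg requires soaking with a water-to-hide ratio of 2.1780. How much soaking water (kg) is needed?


Formula: Water = hide_weight * ratio
Substituting: Water = 37.7460 * 2.1780
Result: 82.2108 kg


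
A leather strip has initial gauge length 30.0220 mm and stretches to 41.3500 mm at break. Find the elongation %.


Formula: Elongation = (Lf - L0) / L0 * 100
Substituting: Elongation = (41.3500 - 30.0220) / 30.0220 * 100
Result: 37.7323 %


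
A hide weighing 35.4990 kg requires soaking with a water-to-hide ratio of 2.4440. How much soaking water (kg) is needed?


Formula: Water = hide_weight * ratio
Substituting: Water = 35.4990 * 2.4440
Result: 86.7596 kg


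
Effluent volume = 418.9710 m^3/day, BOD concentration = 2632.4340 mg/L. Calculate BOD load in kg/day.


Formula: BOD_load = volume * conc / 1000
Substituting: BOD_load = 418.9710 * 2632.4340 / 1000
Result: 1102.9135 kg/day


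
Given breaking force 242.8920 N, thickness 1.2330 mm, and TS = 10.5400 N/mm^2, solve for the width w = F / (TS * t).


Formula: w = F / (TS * t)
Substituting: w = 242.8920 / (10.5400 * 1.2330)
Result: 18.6900 mm


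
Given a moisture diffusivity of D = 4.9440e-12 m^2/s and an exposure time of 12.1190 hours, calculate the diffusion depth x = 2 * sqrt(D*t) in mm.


t = 12.1190 hr * 3600 = 43628.4000 s
D * t = 4.9440e-12 * 43628.4000 = 2.1570e-07
x = 2 * sqrt(D*t) = 2 * sqrt(2.1570e-07) = 9.2887e-04 m = 0.9289 mm


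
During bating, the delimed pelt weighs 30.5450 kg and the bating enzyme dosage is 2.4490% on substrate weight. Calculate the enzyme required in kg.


Formula: Enzyme = substrate * pct / 100
Substituting: Enzyme = 30.5450 * 2.4490 / 100
Result: 0.7480 kg


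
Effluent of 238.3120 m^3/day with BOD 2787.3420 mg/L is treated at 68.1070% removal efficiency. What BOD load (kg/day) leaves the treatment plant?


Load_in = volume * conc / 1000 = 238.3120 * 2787.3420 / 1000 = 664.2570 kg/day
Removed = Load_in * eff / 100 = 664.2570 * 68.1070 / 100 = 452.4055 kg/day
Load_out = Load_in - Removed = 664.2570 - 452.4055 = 211.8515 kg/day


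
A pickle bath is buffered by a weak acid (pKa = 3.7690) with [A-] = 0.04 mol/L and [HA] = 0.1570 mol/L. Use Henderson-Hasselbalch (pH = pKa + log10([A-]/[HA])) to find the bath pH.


ratio = [A-] / [HA] = 0.04 / 0.1570 = 0.2548
log10(ratio) = -0.5938
pH = pKa + log10(ratio) = 3.7690 - 0.5938 = 3.1752


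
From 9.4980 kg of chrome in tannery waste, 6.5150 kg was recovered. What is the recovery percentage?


Formula: Recovery = recovered / input * 100
Substituting: Recovery = 6.5150 / 9.4980 * 100
Result: 68.5934 %


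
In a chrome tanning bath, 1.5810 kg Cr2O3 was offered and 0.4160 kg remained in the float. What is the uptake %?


Formula: Uptake = (offered - residual) / offered * 100
Substituting: Uptake = (1.5810 - 0.4160) / 1.5810 * 100
Result: 73.6875 %


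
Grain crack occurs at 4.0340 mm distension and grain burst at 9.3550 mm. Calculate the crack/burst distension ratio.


Formula: Ratio = crack / burst
Substituting: Ratio = 4.0340 / 9.3550
Result: 0.4312


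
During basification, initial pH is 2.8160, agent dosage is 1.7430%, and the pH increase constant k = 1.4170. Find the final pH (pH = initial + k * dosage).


Formula: pH_final = pH_initial + k * base_pct
Substituting: pH_final = 2.8160 + 1.4170 * 1.7430
Result: 5.2858


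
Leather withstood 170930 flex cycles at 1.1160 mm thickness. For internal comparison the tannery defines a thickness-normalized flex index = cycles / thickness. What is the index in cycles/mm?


Formula: Index = cycles / thickness
Substituting: Index = 170930 / 1.1160
Result: 153163.0824 cycles/mm


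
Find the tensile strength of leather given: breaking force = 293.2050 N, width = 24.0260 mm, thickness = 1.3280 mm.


Formula: TS = force / (width * thickness)
Substituting: TS = 293.2050 / (24.0260 * 1.3280)
Result: 9.1895 N/mm^2


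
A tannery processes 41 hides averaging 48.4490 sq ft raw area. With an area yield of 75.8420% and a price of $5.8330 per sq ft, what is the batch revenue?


Raw_total = N * avg_area = 41 * 48.4490 = 1986.4090 sq ft
Finished = Raw_total * yield / 100 = 1986.4090 * 75.8420 / 100 = 1506.5323 sq ft
Value = Finished * price = 1506.5323 * 5.8330 = 8787.6030 $


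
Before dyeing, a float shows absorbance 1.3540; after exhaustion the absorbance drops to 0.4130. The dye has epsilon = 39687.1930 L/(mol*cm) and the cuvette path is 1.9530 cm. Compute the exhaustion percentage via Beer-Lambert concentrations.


c_initial = A_i / (epsilon * l) = 1.3540 / (39687.1930 * 1.9530) = 1.7469e-05 mol/L
c_final = A_f / (epsilon * l) = 0.4130 / (39687.1930 * 1.9530) = 5.3284e-06 mol/L
Exhaustion = (c_initial - c_final) / c_initial * 100 = (1.7469e-05 - 5.3284e-06) / 1.7469e-05 * 100 = 69.4978 %


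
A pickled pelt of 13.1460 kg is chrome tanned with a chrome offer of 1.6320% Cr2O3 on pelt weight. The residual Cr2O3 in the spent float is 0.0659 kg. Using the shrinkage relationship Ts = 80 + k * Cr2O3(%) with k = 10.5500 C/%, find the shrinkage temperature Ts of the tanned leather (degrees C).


Offered = pelt * offer_pct / 100 = 13.1460 * 1.6320 / 100 = 0.2145 kg
Uptake = offered - residual = 0.2145 - 0.0659 = 0.1486 kg
Cr2O3% on pelt = uptake / pelt * 100 = 0.1486 / 13.1460 * 100 = 1.1307 %
Ts = 80 + k * Cr2O3% = 80 + 10.5500 * 1.1307 = 91.9290 C


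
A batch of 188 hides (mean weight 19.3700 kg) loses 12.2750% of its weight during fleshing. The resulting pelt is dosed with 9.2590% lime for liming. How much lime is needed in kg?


Total_raw = N * avg_wt = 188 * 19.3700 = 3641.5600 kg
Substrate = Total_raw * (1 - loss/100) = 3641.5600 * (1 - 12.2750/100) = 3194.5585 kg
Lime = Substrate * pct / 100 = 3194.5585 * 9.2590 / 100 = 295.7842 kg


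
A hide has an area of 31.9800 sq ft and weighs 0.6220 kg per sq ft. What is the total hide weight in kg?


Formula: Weight = area * weight_per_sqft
Substituting: Weight = 31.9800 * 0.6220
Result: 19.8916 kg


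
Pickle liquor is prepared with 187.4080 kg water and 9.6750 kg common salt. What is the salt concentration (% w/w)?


Formula: Conc = salt / (water + salt) * 100
Substituting: Conc = 9.6750 / (187.4080 + 9.6750) * 100
Result: 4.9091 %


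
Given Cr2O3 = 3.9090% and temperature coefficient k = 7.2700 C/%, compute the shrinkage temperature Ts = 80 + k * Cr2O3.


Formula: Ts = 80 + k * Cr2O3
Substituting: Ts = 80 + 7.2700 * 3.9090
Result: 108.4184 C


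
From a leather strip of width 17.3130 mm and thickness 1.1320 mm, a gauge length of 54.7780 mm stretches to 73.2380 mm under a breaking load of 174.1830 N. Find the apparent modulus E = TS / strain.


TS = F / (w * t) = 174.1830 / (17.3130 * 1.1320) = 8.8877 N/mm^2
strain = (Lf - L0) / L0 = (73.2380 - 54.7780) / 54.7780 = 0.3370
E = TS / strain = 8.8877 / 0.3370 = 26.3731 N/mm^2


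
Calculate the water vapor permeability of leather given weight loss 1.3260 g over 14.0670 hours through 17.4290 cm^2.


Formula: WVP = loss / (area * time)
Substituting: WVP = 1.3260 / (17.4290 * 14.0670)
Result: 0.00540841 g/(cm^2*hr)


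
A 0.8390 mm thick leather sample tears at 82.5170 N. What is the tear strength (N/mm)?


Formula: Tear strength = force / thickness
Substituting: Tear strength = 82.5170 / 0.8390
Result: 98.3516 N/mm


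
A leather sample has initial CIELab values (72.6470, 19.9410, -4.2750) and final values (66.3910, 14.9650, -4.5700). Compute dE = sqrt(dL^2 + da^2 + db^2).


dL = -6.2560, da = -4.9760, db = -0.2950
dE = sqrt((-6.2560)^2 + (-4.9760)^2 + (-0.2950)^2) = 7.9991


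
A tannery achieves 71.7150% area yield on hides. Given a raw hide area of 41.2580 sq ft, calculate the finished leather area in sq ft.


Formula: finished = raw * yield / 100
Substituting: finished = 41.2580 * 71.7150 / 100
Result: 29.5882 sq ft


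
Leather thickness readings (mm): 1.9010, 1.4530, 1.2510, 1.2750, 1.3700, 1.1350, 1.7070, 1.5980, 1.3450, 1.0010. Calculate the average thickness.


Formula: Average = sum / n
Substituting: Average = 14.0360 / 10
Result: 1.4036 mm


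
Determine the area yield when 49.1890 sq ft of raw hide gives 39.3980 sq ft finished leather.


Formula: Yield = finished / raw * 100
Substituting: Yield = 39.3980 / 49.1890 * 100
Result: 80.0951 %


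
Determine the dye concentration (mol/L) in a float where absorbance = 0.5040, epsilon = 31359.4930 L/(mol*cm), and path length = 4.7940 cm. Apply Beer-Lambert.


Formula: c = A / (epsilon * l)
Substituting: c = 0.5040 / (31359.4930 * 4.7940)
Result: 3.3525e-06 mol/L


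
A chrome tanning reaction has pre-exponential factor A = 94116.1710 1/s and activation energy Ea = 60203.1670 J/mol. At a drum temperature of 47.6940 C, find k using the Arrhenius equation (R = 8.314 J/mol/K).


T_K = T_C + 273.15 = 47.6940 + 273.15 = 320.8440 K
exponent = -Ea / (R * T_K) = -60203.1670 / (8.314 * 320.8440) = -22.5692
k = A * exp(exponent) = 94116.1710 * exp(-22.5692) = 1.4859e-05 1/s


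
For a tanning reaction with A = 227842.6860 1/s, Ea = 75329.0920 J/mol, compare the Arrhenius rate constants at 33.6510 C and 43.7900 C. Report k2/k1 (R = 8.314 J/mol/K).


T1 = 33.6510 + 273.15 = 306.8010 K; T2 = 43.7900 + 273.15 = 316.9400 K
k1 = A * exp(-Ea/(R*T1)) = 227842.6860 * exp(-75329.0920/(8.314*306.8010)) = 3.4038e-08 1/s
k2 = A * exp(-Ea/(R*T2)) = 227842.6860 * exp(-75329.0920/(8.314*316.9400)) = 8.7550e-08 1/s
k2/k1 = 8.7550e-08 / 3.4038e-08 = 2.5722


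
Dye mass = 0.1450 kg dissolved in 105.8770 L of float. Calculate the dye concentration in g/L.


Formula: Conc = dye_mass(kg) / volume(L) * 1000
Substituting: Conc = 0.1450 / 105.8770 * 1000
Result: 1.3695 g/L


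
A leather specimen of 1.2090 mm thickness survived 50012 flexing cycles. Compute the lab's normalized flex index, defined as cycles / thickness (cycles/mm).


Formula: Index = cycles / thickness
Substituting: Index = 50012 / 1.2090
Result: 41366.4185 cycles/mm


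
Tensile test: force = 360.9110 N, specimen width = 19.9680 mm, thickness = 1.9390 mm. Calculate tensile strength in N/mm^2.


Formula: TS = force / (width * thickness)
Substituting: TS = 360.9110 / (19.9680 * 1.9390)
Result: 9.3215 N/mm^2


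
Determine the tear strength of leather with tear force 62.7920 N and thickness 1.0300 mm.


Formula: Tear strength = force / thickness
Substituting: Tear strength = 62.7920 / 1.0300
Result: 60.9631 N/mm


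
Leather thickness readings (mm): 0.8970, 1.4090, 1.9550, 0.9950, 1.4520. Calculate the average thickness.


Formula: Average = sum / n
Substituting: Average = 6.7080 / 5
Result: 1.3416 mm


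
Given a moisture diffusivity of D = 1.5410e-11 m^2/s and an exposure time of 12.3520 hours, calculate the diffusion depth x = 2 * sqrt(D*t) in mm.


t = 12.3520 hr * 3600 = 44467.2000 s
D * t = 1.5410e-11 * 44467.2000 = 6.8524e-07
x = 2 * sqrt(D*t) = 2 * sqrt(6.8524e-07) = 0.00165558 m = 1.6556 mm


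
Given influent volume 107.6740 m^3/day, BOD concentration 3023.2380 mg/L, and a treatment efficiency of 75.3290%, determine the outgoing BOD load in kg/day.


Load_in = volume * conc / 1000 = 107.6740 * 3023.2380 / 1000 = 325.5241 kg/day
Removed = Load_in * eff / 100 = 325.5241 * 75.3290 / 100 = 245.2141 kg/day
Load_out = Load_in - Removed = 325.5241 - 245.2141 = 80.3101 kg/day


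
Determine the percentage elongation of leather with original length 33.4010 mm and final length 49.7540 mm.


Formula: Elongation = (Lf - L0) / L0 * 100
Substituting: Elongation = (49.7540 - 33.4010) / 33.4010 * 100
Result: 48.9596 %


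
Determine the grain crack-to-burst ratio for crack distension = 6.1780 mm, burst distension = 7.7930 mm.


Formula: Ratio = crack / burst
Substituting: Ratio = 6.1780 / 7.7930
Result: 0.7928


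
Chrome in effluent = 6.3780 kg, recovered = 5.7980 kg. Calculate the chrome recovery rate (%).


Formula: Recovery = recovered / input * 100
Substituting: Recovery = 5.7980 / 6.3780 * 100
Result: 90.9062 %


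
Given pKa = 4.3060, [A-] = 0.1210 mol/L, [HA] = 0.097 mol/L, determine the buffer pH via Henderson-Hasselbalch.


ratio = [A-] / [HA] = 0.1210 / 0.097 = 1.2474
log10(ratio) = 0.0960136
pH = pKa + log10(ratio) = 4.3060 + 0.0960136 = 4.4020


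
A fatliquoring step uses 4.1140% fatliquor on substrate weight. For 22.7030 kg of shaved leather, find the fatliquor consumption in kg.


Formula: Fat = substrate * pct / 100
Substituting: Fat = 22.7030 * 4.1140 / 100
Result: 0.9340 kg


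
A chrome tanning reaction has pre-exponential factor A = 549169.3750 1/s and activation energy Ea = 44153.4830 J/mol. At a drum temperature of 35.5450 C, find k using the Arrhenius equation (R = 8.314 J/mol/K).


T_K = T_C + 273.15 = 35.5450 + 273.15 = 308.6950 K
exponent = -Ea / (R * T_K) = -44153.4830 / (8.314 * 308.6950) = -17.2038
k = A * exp(exponent) = 549169.3750 * exp(-17.2038) = 0.0185428 1/s


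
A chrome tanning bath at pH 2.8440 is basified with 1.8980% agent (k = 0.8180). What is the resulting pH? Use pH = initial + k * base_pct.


Formula: pH_final = pH_initial + k * base_pct
Substituting: pH_final = 2.8440 + 0.8180 * 1.8980
Result: 4.3966


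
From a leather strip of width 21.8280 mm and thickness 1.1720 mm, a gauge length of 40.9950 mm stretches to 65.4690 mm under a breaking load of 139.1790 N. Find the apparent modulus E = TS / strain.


TS = F / (w * t) = 139.1790 / (21.8280 * 1.1720) = 5.4404 N/mm^2
strain = (Lf - L0) / L0 = (65.4690 - 40.9950) / 40.9950 = 0.5970
E = TS / strain = 5.4404 / 0.5970 = 9.1129 N/mm^2


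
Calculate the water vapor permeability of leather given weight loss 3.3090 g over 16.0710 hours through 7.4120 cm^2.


Formula: WVP = loss / (area * time)
Substituting: WVP = 3.3090 / (7.4120 * 16.0710)
Result: 0.0277791 g/(cm^2*hr)


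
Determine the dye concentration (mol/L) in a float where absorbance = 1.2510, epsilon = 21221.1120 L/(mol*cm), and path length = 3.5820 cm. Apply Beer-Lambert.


Formula: c = A / (epsilon * l)
Substituting: c = 1.2510 / (21221.1120 * 3.5820)
Result: 1.6457e-05 mol/L


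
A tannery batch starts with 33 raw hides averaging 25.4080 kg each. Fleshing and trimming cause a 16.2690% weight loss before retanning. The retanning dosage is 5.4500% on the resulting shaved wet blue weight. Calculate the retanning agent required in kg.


Total_raw = N * avg_wt = 33 * 25.4080 = 838.4640 kg
Substrate = Total_raw * (1 - loss/100) = 838.4640 * (1 - 16.2690/100) = 702.0543 kg
Retan = Substrate * pct / 100 = 702.0543 * 5.4500 / 100 = 38.2620 kg
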